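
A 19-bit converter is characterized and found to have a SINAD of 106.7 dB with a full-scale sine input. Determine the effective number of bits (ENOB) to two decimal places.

ENOB = (SINAD − 1.76) / 6.02 = (106.7 − 1.76)/6.02 = 17.432.

17.43 bits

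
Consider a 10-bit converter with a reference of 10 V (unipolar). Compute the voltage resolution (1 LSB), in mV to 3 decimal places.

Full-scale span = 10 V.
LSB = 10 / 2^10 = 10 / 1024 = 0.00976562 V = 9.766 mV.

9.766 mV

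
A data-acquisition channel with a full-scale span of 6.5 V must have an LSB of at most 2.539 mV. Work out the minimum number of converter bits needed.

Number of steps required ≥ 6.5 V / 2.539 mV = 2560.06.
Need 2^N ≥ 2560.06; 2^11 = 2048, 2^12 = 4096.
Minimum N = 12.

12 bits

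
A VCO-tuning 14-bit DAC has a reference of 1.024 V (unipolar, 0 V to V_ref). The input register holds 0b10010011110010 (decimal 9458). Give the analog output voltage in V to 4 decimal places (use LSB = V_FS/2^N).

0.5911 V

LSB = 1.024 V / 2^14 = 62.50 µV.
Code 0b10010011110010 = 9458 decimal.
V_out = 0 + 9458 × 6.25e-05 V = 0.591125 V.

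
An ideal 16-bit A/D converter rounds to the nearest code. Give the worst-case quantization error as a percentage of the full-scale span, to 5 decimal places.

Rounding → worst-case error = ½ LSB = V_FS/2^17, so 100/131072 = 0.000762939 % of full scale.

0.00076 %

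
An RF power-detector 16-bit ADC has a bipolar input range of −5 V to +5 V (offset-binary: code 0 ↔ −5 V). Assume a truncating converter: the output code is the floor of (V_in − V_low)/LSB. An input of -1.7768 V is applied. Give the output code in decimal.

LSB = 10 V / 65536 = 152.59 µV.
(V_in − V_low)/LSB = (-1.7768 − (−5)) / 0.000152588 = 21123.564.
⌊·⌋(21123.564) = 21123.

code 21123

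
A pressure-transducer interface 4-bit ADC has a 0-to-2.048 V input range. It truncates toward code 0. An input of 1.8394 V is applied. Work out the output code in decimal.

code 14

With 16 levels over 2.048 V, one step is 128.000 mV.
(1.8394 − 0) / 0.128 = 14.370 LSBs.
⌊·⌋(14.370) = 14.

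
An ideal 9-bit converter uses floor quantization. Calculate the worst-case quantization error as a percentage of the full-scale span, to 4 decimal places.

0.1953 %

Truncating → worst-case error = 1 LSB = V_FS/2^9, so 100/512 = 0.195312 % of full scale.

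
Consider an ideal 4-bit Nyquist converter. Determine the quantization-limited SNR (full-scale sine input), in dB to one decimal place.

25.8 dB

SNR ≈ 6.02·N + 1.76 dB = 6.02·4 + 1.76 = 25.84 dB.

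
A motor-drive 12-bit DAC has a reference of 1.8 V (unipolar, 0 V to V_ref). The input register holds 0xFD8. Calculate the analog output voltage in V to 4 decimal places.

LSB = 1.8 V / 2^12 = 439.45 µV.
Code 0xFD8 = 4056 decimal.
V_out = 0 + 4056 × 0.000439453 V = 1.78242 V.

1.7824 V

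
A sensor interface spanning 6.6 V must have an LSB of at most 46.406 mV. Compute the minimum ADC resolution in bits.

Number of steps required ≥ 6.6 V / 46.406 mV = 142.22.
Need 2^N ≥ 142.22; 2^7 = 128, 2^8 = 256.
Minimum N = 8.

8 bits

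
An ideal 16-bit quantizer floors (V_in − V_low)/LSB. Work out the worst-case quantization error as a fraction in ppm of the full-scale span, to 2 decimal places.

15.26 ppm

Truncating → worst-case error = 1 LSB = V_FS/2^16, so 1e+06/65536 = 15.2588 ppm of full scale.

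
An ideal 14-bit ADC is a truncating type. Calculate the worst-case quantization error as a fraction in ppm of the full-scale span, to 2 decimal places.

61.04 ppm

Truncating → worst-case error = 1 LSB = V_FS/2^14, so 1e+06/16384 = 61.0352 ppm of full scale.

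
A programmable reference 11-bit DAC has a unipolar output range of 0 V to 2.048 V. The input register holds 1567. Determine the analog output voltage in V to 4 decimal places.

LSB = 2.048 V / 2^11 = 1.000 mV.
V_out = 0 + 1567 × 0.001 V = 1.567 V.

1.5670 V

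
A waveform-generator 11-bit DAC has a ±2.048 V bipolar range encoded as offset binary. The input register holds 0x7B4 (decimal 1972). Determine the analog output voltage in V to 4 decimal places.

LSB = 4.096 V / 2^11 = 2.000 mV.
Code 0x7B4 = 1972 decimal.
V_out = (−2.048) + 1972 × 0.002 V = 1.896 V.

1.8960 V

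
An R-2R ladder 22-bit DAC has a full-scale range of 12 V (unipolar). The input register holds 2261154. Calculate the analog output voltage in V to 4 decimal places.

LSB = 12 V / 2^22 = 2.86 µV.
V_out = 0 + 2261154 × 2.86102e-06 V = 6.46921 V.

6.4692 V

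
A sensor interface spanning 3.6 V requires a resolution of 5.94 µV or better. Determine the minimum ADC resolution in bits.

Number of steps required ≥ 3.6 V / 5.94 µV = 606060.61.
Need 2^N ≥ 606060.61; 2^19 = 524288, 2^20 = 1048576.
Minimum N = 20.

20 bits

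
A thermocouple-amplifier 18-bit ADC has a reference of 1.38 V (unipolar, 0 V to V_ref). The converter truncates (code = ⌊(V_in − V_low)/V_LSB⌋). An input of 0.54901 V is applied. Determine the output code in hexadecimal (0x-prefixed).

LSB = 1.38 V / 262144 = 5.26 µV.
Input sits at 104289.621 steps above V_low.
Floor → code 104289.
In hexadecimal (0x-prefixed): 0x19761.

code 0x19761 (decimal 104289)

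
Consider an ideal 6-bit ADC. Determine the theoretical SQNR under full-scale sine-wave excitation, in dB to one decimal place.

37.9 dB

SNR ≈ 6.02·N + 1.76 dB = 6.02·6 + 1.76 = 37.88 dB.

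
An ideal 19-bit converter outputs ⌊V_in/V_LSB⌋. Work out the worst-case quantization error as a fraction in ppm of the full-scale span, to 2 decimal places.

Truncating → worst-case error = 1 LSB = V_FS/2^19, so 1e+06/524288 = 1.90735 ppm of full scale.

1.91 ppm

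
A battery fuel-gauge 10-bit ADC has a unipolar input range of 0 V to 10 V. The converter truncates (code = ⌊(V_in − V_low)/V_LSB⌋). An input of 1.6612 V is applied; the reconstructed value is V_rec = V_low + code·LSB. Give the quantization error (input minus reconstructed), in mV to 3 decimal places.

LSB = 10/2^10 = 9.766 mV.
(V_in − V_low)/LSB = (1.6612 − 0)/0.00976562 = 170.1069 → code 170 (floor).
Reconstructed: 1.6601562 V.
Difference: 0.00104375 V → 1.044 mV.

1.044 mV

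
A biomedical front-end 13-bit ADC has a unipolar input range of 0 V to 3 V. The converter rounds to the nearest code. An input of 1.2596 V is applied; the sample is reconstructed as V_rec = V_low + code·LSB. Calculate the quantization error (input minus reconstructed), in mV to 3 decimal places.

One LSB is 3 V / 8192 = 366.21 µV.
(V_in − V_low)/LSB = (1.2596 − 0)/0.000366211 = 3439.5477 → code 3440 (round).
Code 3440 maps back to 0 + 3440×0.000366211 V = 1.2597656 V.
Difference: -0.000165625 V → -0.166 mV.

-0.166 mV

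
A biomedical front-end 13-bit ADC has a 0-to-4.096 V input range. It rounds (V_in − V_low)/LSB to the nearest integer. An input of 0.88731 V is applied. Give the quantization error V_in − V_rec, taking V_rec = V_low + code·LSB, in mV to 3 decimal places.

-0.190 mV

LSB = 4.096/2^13 = 0.500 mV.
Scaled input = 1774.6200 LSBs, so code = 1775.
Code 1775 maps back to 0 + 1775×0.0005 V = 0.8875 V.
Error = 0.88731 − 0.8875 = -0.00019 V = -0.190 mV.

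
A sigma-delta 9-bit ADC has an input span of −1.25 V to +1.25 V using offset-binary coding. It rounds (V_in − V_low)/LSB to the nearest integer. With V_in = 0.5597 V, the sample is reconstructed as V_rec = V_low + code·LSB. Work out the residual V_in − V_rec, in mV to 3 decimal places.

-1.823 mV

Step size: 2.5 V ÷ 2^9 = 4.883 mV.
Scaled input = 370.6266 LSBs, so code = 371.
V_rec = (−1.25) + 371·0.00488281 = 0.56152344 V.
Difference: -0.00182344 V → -1.823 mV.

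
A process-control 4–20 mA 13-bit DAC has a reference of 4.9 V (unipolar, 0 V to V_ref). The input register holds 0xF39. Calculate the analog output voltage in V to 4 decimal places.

LSB = 4.9 V / 2^13 = 0.598 mV.
Code 0xF39 = 3897 decimal.
V_out = 0 + 3897 × 0.000598145 V = 2.33097 V.

2.3310 V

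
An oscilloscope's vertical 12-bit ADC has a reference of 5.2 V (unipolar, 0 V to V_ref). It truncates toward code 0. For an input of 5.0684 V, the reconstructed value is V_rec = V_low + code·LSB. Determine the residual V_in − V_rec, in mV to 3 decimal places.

0.431 mV

LSB = 5.2/2^12 = 1.270 mV.
Scaled input = 3992.3397 LSBs, so code = 3992.
Reconstructed: 5.0679688 V.
V_in − V_rec = 0.00043125 V = 0.431 mV.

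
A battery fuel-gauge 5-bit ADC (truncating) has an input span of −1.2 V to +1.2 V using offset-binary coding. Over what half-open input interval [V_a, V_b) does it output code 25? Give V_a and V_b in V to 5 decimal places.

[0.67500 V, 0.75000 V)

LSB = 2.4/2^5 = 75.000 mV.
V_a = V_low + 25·LSB = 0.675 V; V_b = V_low + 26·LSB = 0.75 V.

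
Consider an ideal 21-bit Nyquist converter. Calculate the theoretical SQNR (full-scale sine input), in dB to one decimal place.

SNR ≈ 6.02·N + 1.76 dB = 6.02·21 + 1.76 = 128.18 dB.

128.2 dB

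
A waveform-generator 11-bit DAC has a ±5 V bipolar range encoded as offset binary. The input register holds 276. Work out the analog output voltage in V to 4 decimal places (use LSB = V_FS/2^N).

LSB = 10 V / 2^11 = 4.883 mV.
V_out = (−5) + 276 × 0.00488281 V = -3.65234 V.

-3.6523 V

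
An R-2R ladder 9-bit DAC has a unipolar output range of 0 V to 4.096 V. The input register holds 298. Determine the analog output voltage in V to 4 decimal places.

LSB = 4.096 V / 2^9 = 8.000 mV.
V_out = 0 + 298 × 0.008 V = 2.384 V.

2.3840 V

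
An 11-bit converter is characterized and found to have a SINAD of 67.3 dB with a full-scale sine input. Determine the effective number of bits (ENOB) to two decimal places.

ENOB = (SINAD − 1.76) / 6.02 = (67.3 − 1.76)/6.02 = 10.887.

10.89 bits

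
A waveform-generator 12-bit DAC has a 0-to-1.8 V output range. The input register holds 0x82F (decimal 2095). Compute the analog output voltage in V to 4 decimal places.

0.9207 V

LSB = 1.8 V / 2^12 = 439.45 µV.
Code 0x82F = 2095 decimal.
V_out = 0 + 2095 × 0.000439453 V = 0.920654 V.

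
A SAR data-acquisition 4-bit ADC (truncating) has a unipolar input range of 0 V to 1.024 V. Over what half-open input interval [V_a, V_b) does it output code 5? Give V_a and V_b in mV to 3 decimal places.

LSB = 1.024/2^4 = 64.000 mV.
V_a = V_low + 5·LSB = 0.32 V; V_b = V_low + 6·LSB = 0.384 V.

[320.000 mV, 384.000 mV)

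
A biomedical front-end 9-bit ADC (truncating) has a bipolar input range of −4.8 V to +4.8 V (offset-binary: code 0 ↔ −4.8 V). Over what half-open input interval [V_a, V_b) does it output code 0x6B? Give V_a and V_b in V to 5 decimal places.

[-2.79375 V, -2.77500 V)

LSB = 9.6/2^9 = 18.750 mV.
Code 0x6B = 107 decimal.
V_a = V_low + 107·LSB = -2.79375 V; V_b = V_low + 108·LSB = -2.775 V.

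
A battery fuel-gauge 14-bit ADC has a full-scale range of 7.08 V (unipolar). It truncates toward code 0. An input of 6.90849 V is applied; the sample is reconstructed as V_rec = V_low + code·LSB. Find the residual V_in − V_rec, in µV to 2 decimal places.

Step size: 7.08 V ÷ 2^14 = 432.13 µV.
(6.90849 − 0)/0.000432129 = 15987.1045; ⌊·⌋ gives code 15987.
V_rec = 0 + 15987·0.000432129 = 6.9084448 V.
Error = 6.90849 − 6.9084448 = 4.51758e-05 V = 45.18 µV.

45.18 µV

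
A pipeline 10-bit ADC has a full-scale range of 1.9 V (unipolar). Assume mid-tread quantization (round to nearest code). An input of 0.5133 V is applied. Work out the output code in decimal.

code 277

Full-scale span = 1.9 V; LSB = 1.9/2^10 = 1.855 mV.
Input sits at 276.642 steps above V_low.
round(276.642) = 277.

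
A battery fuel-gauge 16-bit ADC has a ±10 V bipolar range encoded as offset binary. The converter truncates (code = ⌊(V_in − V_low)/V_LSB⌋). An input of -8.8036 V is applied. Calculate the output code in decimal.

code 3920

LSB = 20 V / 65536 = 305.18 µV.
(V_in − V_low)/LSB = (-8.8036 − (−10)) / 0.000305176 = 3920.364.
So the output code is 3920.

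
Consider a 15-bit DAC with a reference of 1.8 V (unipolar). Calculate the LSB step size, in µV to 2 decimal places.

54.93 µV

Full-scale span = 1.8 V.
LSB = 1.8 / 2^15 = 1.8 / 32768 = 5.49316e-05 V = 54.93 µV.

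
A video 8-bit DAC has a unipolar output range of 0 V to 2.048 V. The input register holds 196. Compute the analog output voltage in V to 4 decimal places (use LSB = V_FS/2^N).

LSB = 2.048 V / 2^8 = 8.000 mV.
V_out = 0 + 196 × 0.008 V = 1.568 V.

1.5680 V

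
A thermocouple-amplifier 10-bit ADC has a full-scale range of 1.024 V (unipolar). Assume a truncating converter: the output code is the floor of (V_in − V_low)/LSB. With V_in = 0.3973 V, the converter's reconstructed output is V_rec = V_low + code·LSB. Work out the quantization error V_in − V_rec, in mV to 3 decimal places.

LSB = 1.024/2^10 = 1.000 mV.
(0.3973 − 0)/0.001 = 397.3000; ⌊·⌋ gives code 397.
V_rec = 0 + 397·0.001 = 0.397 V.
Error = 0.3973 − 0.397 = 0.0003 V = 0.300 mV.

0.300 mV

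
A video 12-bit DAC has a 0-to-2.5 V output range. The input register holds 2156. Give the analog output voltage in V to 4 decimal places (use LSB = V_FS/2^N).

1.3159 V

LSB = 2.5 V / 2^12 = 0.610 mV.
V_out = 0 + 2156 × 0.000610352 V = 1.31592 V.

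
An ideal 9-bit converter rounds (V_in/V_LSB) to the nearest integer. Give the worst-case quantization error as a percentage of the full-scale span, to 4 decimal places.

0.0977 %

Rounding → worst-case error = ½ LSB = V_FS/2^10, so 100/1024 = 0.0976562 % of full scale.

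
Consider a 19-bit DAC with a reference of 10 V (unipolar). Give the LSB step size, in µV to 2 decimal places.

Full-scale span = 10 V.
LSB = 10 / 2^19 = 10 / 524288 = 1.90735e-05 V = 19.07 µV.

19.07 µV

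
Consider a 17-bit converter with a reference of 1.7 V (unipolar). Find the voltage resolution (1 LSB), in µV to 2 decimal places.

Full-scale span = 1.7 V.
LSB = 1.7 / 2^17 = 1.7 / 131072 = 1.297e-05 V = 12.97 µV.

12.97 µV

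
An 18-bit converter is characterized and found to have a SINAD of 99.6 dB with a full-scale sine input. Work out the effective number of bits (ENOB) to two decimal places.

16.25 bits

ENOB = (SINAD − 1.76) / 6.02 = (99.6 − 1.76)/6.02 = 16.252.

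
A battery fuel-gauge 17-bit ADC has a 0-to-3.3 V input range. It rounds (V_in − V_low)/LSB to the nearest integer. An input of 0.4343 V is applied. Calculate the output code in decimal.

code 17250

LSB = 3.3 V / 131072 = 25.18 µV.
Input sits at 17249.870 steps above V_low.
round(17249.870) = 17250.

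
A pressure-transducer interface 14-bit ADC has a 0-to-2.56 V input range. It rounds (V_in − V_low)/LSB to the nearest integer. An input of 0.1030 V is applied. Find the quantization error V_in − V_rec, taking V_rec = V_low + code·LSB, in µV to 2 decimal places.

31.25 µV

Step size: 2.56 V ÷ 2^14 = 156.25 µV.
(0.1030 − 0)/0.00015625 = 659.2000; round gives code 659.
Code 659 maps back to 0 + 659×0.00015625 V = 0.10296875 V.
Difference: 3.125e-05 V → 31.25 µV.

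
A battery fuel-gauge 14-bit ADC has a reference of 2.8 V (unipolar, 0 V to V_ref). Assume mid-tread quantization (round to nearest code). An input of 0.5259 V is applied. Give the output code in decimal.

code 3077

LSB = 2.8 V / 16384 = 170.90 µV.
(V_in − V_low)/LSB = (0.5259 − 0) / 0.000170898 = 3077.266.
Round → code 3077.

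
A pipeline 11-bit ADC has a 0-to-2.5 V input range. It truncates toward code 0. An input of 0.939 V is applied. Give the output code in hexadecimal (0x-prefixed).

LSB = 2.5 V / 2048 = 1.221 mV.
Input sits at 769.229 steps above V_low.
⌊·⌋(769.229) = 769.
In hexadecimal (0x-prefixed): 0x301.

code 0x301 (decimal 769)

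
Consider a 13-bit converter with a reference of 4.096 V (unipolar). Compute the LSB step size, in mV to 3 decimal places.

Full-scale span = 4.096 V.
LSB = 4.096 / 2^13 = 4.096 / 8192 = 0.0005 V = 0.500 mV.

0.500 mV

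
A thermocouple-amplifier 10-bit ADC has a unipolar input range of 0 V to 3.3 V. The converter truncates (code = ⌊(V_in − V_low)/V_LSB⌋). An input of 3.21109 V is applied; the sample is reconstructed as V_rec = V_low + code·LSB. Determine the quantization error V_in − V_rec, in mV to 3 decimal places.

1.324 mV

Step size: 3.3 V ÷ 2^10 = 3.223 mV.
Scaled input = 996.4110 LSBs, so code = 996.
Code 996 maps back to 0 + 996×0.00322266 V = 3.2097656 V.
Error = 3.21109 − 3.2097656 = 0.00132438 V = 1.324 mV.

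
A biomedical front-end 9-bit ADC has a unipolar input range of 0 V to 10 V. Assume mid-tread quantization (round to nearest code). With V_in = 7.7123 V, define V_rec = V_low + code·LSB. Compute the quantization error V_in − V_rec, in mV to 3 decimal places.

-2.544 mV

LSB = 10/2^9 = 19.531 mV.
Scaled input = 394.8698 LSBs, so code = 395.
Code 395 maps back to 0 + 395×0.0195312 V = 7.7148438 V.
Difference: -0.00254375 V → -2.544 mV.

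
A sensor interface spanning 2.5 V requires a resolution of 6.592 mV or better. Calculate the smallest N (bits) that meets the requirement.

Number of steps required ≥ 2.5 V / 6.592 mV = 379.25.
Need 2^N ≥ 379.25; 2^8 = 256, 2^9 = 512.
Minimum N = 9.

9 bits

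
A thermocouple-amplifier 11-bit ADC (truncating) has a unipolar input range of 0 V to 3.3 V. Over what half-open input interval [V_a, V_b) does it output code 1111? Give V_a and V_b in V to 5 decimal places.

LSB = 3.3/2^11 = 1.611 mV.
V_a = V_low + 1111·LSB = 1.79019 V; V_b = V_low + 1112·LSB = 1.7918 V.

[1.79019 V, 1.79180 V)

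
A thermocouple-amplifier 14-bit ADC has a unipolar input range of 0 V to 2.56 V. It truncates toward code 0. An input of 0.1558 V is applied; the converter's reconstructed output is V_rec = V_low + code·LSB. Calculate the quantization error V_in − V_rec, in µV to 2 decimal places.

18.75 µV

One LSB is 2.56 V / 16384 = 156.25 µV.
Scaled input = 997.1200 LSBs, so code = 997.
Reconstructed: 0.15578125 V.
V_in − V_rec = 1.875e-05 V = 18.75 µV.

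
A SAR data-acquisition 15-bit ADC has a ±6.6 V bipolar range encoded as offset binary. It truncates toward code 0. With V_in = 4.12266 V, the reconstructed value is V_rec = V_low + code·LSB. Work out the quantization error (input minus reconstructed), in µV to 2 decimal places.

Step size: 13.2 V ÷ 2^15 = 402.83 µV.
(V_in − V_low)/LSB = (4.12266 − (−6.6))/0.000402832 = 26618.1911 → code 26618 (floor).
Reconstructed: 4.122583 V.
Error = 4.12266 − 4.122583 = 7.69922e-05 V = 76.99 µV.

76.99 µV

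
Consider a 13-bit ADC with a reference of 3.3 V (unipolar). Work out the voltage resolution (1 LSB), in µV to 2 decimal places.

Full-scale span = 3.3 V.
LSB = 3.3 / 2^13 = 3.3 / 8192 = 0.000402832 V = 402.83 µV.

402.83 µV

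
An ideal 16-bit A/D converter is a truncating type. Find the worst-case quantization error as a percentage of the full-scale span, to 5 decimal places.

Truncating → worst-case error = 1 LSB = V_FS/2^16, so 100/65536 = 0.00152588 % of full scale.

0.00153 %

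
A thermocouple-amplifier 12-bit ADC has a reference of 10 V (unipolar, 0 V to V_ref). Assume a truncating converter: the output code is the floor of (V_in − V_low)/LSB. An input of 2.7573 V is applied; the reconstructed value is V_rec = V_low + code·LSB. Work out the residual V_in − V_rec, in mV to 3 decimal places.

0.952 mV

Step size: 10 V ÷ 2^12 = 2.441 mV.
(2.7573 − 0)/0.00244141 = 1129.3901; ⌊·⌋ gives code 1129.
V_rec = 0 + 1129·0.00244141 = 2.7563477 V.
Error = 2.7573 − 2.7563477 = 0.000952344 V = 0.952 mV.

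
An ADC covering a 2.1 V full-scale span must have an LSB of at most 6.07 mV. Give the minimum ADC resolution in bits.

Number of steps required ≥ 2.1 V / 6.07 mV = 345.96.
Need 2^N ≥ 345.96; 2^8 = 256, 2^9 = 512.
Minimum N = 9.

9 bits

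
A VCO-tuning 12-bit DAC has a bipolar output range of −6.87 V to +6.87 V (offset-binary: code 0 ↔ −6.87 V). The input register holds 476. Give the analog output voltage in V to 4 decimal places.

-5.2733 V

LSB = 13.74 V / 2^12 = 3.354 mV.
V_out = (−6.87) + 476 × 0.00335449 V = -5.27326 V.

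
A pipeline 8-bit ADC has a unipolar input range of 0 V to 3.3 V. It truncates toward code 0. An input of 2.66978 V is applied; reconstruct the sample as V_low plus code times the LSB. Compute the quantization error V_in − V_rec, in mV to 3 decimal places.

1.421 mV

One LSB is 3.3 V / 256 = 12.891 mV.
Scaled input = 207.1102 LSBs, so code = 207.
Code 207 maps back to 0 + 207×0.0128906 V = 2.6683594 V.
V_in − V_rec = 0.00142063 V = 1.421 mV.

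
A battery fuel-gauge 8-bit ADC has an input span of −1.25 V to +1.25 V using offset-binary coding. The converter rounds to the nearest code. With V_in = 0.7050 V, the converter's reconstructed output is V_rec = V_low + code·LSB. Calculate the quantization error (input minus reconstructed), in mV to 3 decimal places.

1.875 mV

Step size: 2.5 V ÷ 2^8 = 9.766 mV.
(0.7050 − (−1.25))/0.00976562 = 200.1920; round gives code 200.
V_rec = (−1.25) + 200·0.00976562 = 0.703125 V.
Difference: 0.001875 V → 1.875 mV.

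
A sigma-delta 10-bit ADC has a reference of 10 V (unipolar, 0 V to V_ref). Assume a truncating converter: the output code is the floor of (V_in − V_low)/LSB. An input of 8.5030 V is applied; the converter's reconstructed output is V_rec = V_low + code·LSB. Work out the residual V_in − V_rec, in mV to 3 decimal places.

LSB = 10/2^10 = 9.766 mV.
(V_in − V_low)/LSB = (8.5030 − 0)/0.00976562 = 870.7072 → code 870 (floor).
Reconstructed: 8.4960938 V.
Difference: 0.00690625 V → 6.906 mV.

6.906 mV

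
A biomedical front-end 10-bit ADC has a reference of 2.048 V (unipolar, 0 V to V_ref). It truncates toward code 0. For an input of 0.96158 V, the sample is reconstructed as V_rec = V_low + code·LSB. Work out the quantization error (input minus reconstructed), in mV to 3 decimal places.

Step size: 2.048 V ÷ 2^10 = 2.000 mV.
Scaled input = 480.7900 LSBs, so code = 480.
Code 480 maps back to 0 + 480×0.002 V = 0.96 V.
V_in − V_rec = 0.00158 V = 1.580 mV.

1.580 mV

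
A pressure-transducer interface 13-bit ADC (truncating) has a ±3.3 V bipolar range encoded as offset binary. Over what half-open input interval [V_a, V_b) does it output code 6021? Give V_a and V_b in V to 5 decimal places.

LSB = 6.6/2^13 = 0.806 mV.
V_a = V_low + 6021·LSB = 1.5509 V; V_b = V_low + 6022·LSB = 1.55171 V.

[1.55090 V, 1.55171 V)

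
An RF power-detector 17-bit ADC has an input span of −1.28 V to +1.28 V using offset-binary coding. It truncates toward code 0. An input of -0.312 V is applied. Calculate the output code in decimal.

Full-scale span = 2.56 V; LSB = 2.56/2^17 = 19.53 µV.
(V_in − V_low)/LSB = (-0.312 − (−1.28)) / 1.95313e-05 = 49561.600.
Floor → code 49561.

code 49561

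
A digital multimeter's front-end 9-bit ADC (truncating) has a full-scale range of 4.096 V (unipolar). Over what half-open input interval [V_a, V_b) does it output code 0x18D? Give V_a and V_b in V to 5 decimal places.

LSB = 4.096/2^9 = 8.000 mV.
Code 0x18D = 397 decimal.
V_a = V_low + 397·LSB = 3.176 V; V_b = V_low + 398·LSB = 3.184 V.

[3.17600 V, 3.18400 V)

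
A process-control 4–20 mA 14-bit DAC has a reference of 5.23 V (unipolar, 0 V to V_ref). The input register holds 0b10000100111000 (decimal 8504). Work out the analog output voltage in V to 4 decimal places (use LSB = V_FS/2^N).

2.7146 V

LSB = 5.23 V / 2^14 = 319.21 µV.
Code 0b10000100111000 = 8504 decimal.
V_out = 0 + 8504 × 0.000319214 V = 2.71459 V.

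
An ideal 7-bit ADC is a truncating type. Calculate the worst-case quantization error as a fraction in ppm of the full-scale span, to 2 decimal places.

Truncating → worst-case error = 1 LSB = V_FS/2^7, so 1e+06/128 = 7812.5 ppm of full scale.

7812.50 ppm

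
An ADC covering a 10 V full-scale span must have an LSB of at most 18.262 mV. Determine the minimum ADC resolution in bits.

10 bits

Number of steps required ≥ 10 V / 18.262 mV = 547.59.
Need 2^N ≥ 547.59; 2^9 = 512, 2^10 = 1024.
Minimum N = 10.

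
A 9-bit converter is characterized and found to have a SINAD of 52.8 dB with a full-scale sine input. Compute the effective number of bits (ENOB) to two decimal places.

ENOB = (SINAD − 1.76) / 6.02 = (52.8 − 1.76)/6.02 = 8.478.

8.48 bits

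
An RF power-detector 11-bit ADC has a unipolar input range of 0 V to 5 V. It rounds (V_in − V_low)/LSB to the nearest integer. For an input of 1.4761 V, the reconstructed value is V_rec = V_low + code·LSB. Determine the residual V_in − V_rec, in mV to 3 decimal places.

-0.951 mV

One LSB is 5 V / 2048 = 2.441 mV.
Scaled input = 604.6106 LSBs, so code = 605.
V_rec = 0 + 605·0.00244141 = 1.4770508 V.
Error = 1.4761 − 1.4770508 = -0.000950781 V = -0.951 mV.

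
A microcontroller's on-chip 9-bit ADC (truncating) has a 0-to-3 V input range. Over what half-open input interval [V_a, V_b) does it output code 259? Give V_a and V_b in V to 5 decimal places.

[1.51758 V, 1.52344 V)

LSB = 3/2^9 = 5.859 mV.
V_a = V_low + 259·LSB = 1.51758 V; V_b = V_low + 260·LSB = 1.52344 V.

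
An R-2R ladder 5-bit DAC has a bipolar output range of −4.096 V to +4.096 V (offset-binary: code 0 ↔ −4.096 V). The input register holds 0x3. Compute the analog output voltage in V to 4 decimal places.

LSB = 8.192 V / 2^5 = 256.000 mV.
Code 0x3 = 3 decimal.
V_out = (−4.096) + 3 × 0.256 V = -3.328 V.

-3.3280 V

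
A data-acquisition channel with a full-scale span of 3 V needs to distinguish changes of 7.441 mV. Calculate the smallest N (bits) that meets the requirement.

Number of steps required ≥ 3 V / 7.441 mV = 403.17.
Need 2^N ≥ 403.17; 2^8 = 256, 2^9 = 512.
Minimum N = 9.

9 bits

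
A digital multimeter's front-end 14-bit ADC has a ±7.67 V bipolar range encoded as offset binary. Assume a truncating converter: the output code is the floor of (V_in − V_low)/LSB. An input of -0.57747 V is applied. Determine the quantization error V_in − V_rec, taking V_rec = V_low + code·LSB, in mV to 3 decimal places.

0.214 mV

LSB = 15.34/2^14 = 0.936 mV.
(V_in − V_low)/LSB = (-0.57747 − (−7.67))/0.000936279 = 7575.2289 → code 7575 (floor).
Code 7575 maps back to (−7.67) + 7575×0.000936279 V = -0.57768433 V.
V_in − V_rec = 0.000214326 V = 0.214 mV.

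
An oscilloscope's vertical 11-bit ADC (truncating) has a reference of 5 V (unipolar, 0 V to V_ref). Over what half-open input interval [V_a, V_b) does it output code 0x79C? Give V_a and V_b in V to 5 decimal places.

[4.75586 V, 4.75830 V)

LSB = 5/2^11 = 2.441 mV.
Code 0x79C = 1948 decimal.
V_a = V_low + 1948·LSB = 4.75586 V; V_b = V_low + 1949·LSB = 4.7583 V.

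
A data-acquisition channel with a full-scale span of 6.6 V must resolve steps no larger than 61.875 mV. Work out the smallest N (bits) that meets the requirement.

7 bits

Number of steps required ≥ 6.6 V / 61.875 mV = 106.67.
Need 2^N ≥ 106.67; 2^6 = 64, 2^7 = 128.
Minimum N = 7.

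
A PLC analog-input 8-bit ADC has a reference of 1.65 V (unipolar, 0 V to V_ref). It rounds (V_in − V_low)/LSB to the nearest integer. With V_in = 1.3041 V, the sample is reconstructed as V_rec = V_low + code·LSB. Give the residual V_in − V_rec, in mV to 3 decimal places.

2.147 mV

LSB = 1.65/2^8 = 6.445 mV.
Scaled input = 202.3331 LSBs, so code = 202.
V_rec = 0 + 202·0.00644531 = 1.3019531 V.
Error = 1.3041 − 1.3019531 = 0.00214687 V = 2.147 mV.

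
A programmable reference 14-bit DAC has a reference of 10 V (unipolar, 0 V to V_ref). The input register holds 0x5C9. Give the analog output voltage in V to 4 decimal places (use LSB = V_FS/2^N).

LSB = 10 V / 2^14 = 0.610 mV.
Code 0x5C9 = 1481 decimal.
V_out = 0 + 1481 × 0.000610352 V = 0.903931 V.

0.9039 V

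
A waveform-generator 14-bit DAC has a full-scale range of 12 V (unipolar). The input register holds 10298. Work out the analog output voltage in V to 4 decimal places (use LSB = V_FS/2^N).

LSB = 12 V / 2^14 = 0.732 mV.
V_out = 0 + 10298 × 0.000732422 V = 7.54248 V.

7.5425 V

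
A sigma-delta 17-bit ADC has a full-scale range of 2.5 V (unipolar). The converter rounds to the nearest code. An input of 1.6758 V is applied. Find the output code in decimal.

LSB = 2.5 V / 131072 = 19.07 µV.
(1.6758 − 0) / 1.90735e-05 = 87860.183 LSBs.
round(87860.183) = 87860.

code 87860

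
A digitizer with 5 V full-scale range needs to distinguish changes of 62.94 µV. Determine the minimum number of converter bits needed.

17 bits

Number of steps required ≥ 5 V / 62.94 µV = 79440.74.
Need 2^N ≥ 79440.74; 2^16 = 65536, 2^17 = 131072.
Minimum N = 17.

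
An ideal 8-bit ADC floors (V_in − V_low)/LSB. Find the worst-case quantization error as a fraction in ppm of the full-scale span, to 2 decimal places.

3906.25 ppm

Truncating → worst-case error = 1 LSB = V_FS/2^8, so 1e+06/256 = 3906.25 ppm of full scale.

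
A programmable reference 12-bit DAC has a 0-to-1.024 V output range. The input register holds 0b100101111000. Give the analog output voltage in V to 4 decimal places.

LSB = 1.024 V / 2^12 = 250.00 µV.
Code 0b100101111000 = 2424 decimal.
V_out = 0 + 2424 × 0.00025 V = 0.606 V.

0.6060 V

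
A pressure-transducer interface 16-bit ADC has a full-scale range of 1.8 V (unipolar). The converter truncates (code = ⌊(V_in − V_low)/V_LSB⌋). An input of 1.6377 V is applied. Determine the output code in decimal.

With 65536 levels over 1.8 V, one step is 27.47 µV.
(1.6377 − 0) / 2.74658e-05 = 59626.837 LSBs.
Floor → code 59626.

code 59626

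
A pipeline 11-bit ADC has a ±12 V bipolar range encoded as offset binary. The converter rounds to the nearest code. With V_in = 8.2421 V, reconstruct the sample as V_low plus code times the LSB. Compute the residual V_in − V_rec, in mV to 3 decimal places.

3.819 mV

One LSB is 24 V / 2048 = 11.719 mV.
(V_in − V_low)/LSB = (8.2421 − (−12))/0.0117188 = 1727.3259 → code 1727 (round).
Reconstructed: 8.2382812 V.
Difference: 0.00381875 V → 3.819 mV.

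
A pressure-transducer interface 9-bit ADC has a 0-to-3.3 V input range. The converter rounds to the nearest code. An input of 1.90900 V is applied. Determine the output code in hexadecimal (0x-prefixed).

With 512 levels over 3.3 V, one step is 6.445 mV.
Input sits at 296.184 steps above V_low.
Round → code 296.
In hexadecimal (0x-prefixed): 0x128.

code 0x128 (decimal 296)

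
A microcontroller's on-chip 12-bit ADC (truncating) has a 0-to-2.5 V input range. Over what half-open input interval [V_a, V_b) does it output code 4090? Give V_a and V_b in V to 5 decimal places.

LSB = 2.5/2^12 = 0.610 mV.
V_a = V_low + 4090·LSB = 2.49634 V; V_b = V_low + 4091·LSB = 2.49695 V.

[2.49634 V, 2.49695 V)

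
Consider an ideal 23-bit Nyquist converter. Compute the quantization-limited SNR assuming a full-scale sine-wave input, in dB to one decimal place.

140.2 dB

SNR ≈ 6.02·N + 1.76 dB = 6.02·23 + 1.76 = 140.22 dB.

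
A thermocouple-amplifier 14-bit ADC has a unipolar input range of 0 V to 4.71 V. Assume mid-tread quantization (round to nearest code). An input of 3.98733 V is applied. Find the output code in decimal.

LSB = 4.71 V / 16384 = 287.48 µV.
(V_in − V_low)/LSB = (3.98733 − 0) / 0.000287476 = 13870.152.
So the output code is 13870.

code 13870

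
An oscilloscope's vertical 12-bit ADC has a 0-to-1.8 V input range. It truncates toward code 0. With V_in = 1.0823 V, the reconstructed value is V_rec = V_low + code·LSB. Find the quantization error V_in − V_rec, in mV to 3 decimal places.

Step size: 1.8 V ÷ 2^12 = 439.45 µV.
Scaled input = 2462.8338 LSBs, so code = 2462.
Code 2462 maps back to 0 + 2462×0.000439453 V = 1.0819336 V.
V_in − V_rec = 0.000366406 V = 0.366 mV.

0.366 mV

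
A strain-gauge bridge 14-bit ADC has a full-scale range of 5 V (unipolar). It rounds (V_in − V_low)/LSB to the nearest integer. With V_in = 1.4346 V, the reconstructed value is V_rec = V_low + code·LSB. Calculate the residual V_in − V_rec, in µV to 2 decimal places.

-31.35 µV

Step size: 5 V ÷ 2^14 = 305.18 µV.
(V_in − V_low)/LSB = (1.4346 − 0)/0.000305176 = 4700.8973 → code 4701 (round).
Reconstructed: 1.4346313 V.
Difference: -3.13477e-05 V → -31.35 µV.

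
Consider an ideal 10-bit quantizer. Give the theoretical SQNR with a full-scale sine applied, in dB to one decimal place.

SNR ≈ 6.02·N + 1.76 dB = 6.02·10 + 1.76 = 61.96 dB.

62.0 dB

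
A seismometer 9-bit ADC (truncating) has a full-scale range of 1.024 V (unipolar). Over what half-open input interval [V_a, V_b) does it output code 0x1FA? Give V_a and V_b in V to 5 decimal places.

[1.01200 V, 1.01400 V)

LSB = 1.024/2^9 = 2.000 mV.
Code 0x1FA = 506 decimal.
V_a = V_low + 506·LSB = 1.012 V; V_b = V_low + 507·LSB = 1.014 V.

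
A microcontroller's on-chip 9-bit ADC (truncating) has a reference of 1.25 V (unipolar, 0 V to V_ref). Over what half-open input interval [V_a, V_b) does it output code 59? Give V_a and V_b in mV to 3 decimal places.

LSB = 1.25/2^9 = 2.441 mV.
V_a = V_low + 59·LSB = 0.144043 V; V_b = V_low + 60·LSB = 0.146484 V.

[144.043 mV, 146.484 mV)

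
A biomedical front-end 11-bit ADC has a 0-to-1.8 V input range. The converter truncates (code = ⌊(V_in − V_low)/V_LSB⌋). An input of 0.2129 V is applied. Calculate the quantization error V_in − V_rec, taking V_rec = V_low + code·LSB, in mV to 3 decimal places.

Step size: 1.8 V ÷ 2^11 = 0.879 mV.
(0.2129 − 0)/0.000878906 = 242.2329; ⌊·⌋ gives code 242.
Code 242 maps back to 0 + 242×0.000878906 V = 0.21269531 V.
Error = 0.2129 − 0.21269531 = 0.000204688 V = 0.205 mV.

0.205 mV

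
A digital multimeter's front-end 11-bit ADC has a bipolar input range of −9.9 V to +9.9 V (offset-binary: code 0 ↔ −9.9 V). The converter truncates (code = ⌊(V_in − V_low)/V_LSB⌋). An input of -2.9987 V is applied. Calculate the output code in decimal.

code 713

LSB = 19.8 V / 2048 = 9.668 mV.
(-2.9987 − (−9.9)) / 0.00966797 = 713.831 LSBs.
So the output code is 713.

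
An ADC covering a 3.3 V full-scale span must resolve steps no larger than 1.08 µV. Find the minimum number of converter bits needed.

22 bits

Number of steps required ≥ 3.3 V / 1.08 µV = 3055555.56.
Need 2^N ≥ 3055555.56; 2^21 = 2097152, 2^22 = 4194304.
Minimum N = 22.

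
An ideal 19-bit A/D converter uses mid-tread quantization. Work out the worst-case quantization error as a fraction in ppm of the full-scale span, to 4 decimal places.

0.9537 ppm

Rounding → worst-case error = ½ LSB = V_FS/2^20, so 1e+06/1048576 = 0.953674 ppm of full scale.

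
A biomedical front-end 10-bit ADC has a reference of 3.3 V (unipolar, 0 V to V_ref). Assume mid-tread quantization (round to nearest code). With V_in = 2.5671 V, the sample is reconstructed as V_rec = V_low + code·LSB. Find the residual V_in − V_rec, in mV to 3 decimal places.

-1.357 mV

LSB = 3.3/2^10 = 3.223 mV.
Scaled input = 796.5789 LSBs, so code = 797.
Reconstructed: 2.568457 V.
Error = 2.5671 − 2.568457 = -0.00135703 V = -1.357 mV.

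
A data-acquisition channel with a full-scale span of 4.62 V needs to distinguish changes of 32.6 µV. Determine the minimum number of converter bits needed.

Number of steps required ≥ 4.62 V / 32.6 µV = 141717.79.
Need 2^N ≥ 141717.79; 2^17 = 131072, 2^18 = 262144.
Minimum N = 18.

18 bits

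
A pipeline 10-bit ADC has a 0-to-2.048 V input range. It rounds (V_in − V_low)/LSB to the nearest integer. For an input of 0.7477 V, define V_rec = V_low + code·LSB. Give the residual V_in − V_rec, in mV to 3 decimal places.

-0.300 mV

Step size: 2.048 V ÷ 2^10 = 2.000 mV.
Scaled input = 373.8500 LSBs, so code = 374.
V_rec = 0 + 374·0.002 = 0.748 V.
Difference: -0.0003 V → -0.300 mV.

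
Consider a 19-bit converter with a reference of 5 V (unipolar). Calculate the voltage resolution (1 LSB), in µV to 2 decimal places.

9.54 µV

Full-scale span = 5 V.
LSB = 5 / 2^19 = 5 / 524288 = 9.53674e-06 V = 9.54 µV.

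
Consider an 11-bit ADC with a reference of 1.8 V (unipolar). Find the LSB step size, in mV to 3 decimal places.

Full-scale span = 1.8 V.
LSB = 1.8 / 2^11 = 1.8 / 2048 = 0.000878906 V = 0.879 mV.

0.879 mV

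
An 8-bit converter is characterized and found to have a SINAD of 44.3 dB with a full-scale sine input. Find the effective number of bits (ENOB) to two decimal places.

ENOB = (SINAD − 1.76) / 6.02 = (44.3 − 1.76)/6.02 = 7.066.

7.07 bits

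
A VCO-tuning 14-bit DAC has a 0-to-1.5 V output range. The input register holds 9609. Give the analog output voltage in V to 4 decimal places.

LSB = 1.5 V / 2^14 = 91.55 µV.
V_out = 0 + 9609 × 9.15527e-05 V = 0.87973 V.

0.8797 V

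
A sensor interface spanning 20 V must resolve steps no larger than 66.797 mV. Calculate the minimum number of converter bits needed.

Number of steps required ≥ 20 V / 66.797 mV = 299.41.
Need 2^N ≥ 299.41; 2^8 = 256, 2^9 = 512.
Minimum N = 9.

9 bits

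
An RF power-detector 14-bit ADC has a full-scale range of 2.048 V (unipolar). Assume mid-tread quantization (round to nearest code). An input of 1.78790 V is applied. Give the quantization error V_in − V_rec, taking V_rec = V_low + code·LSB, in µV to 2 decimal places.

25.00 µV

LSB = 2.048/2^14 = 125.00 µV.
(1.78790 − 0)/0.000125 = 14303.2000; round gives code 14303.
V_rec = 0 + 14303·0.000125 = 1.787875 V.
Difference: 2.5e-05 V → 25.00 µV.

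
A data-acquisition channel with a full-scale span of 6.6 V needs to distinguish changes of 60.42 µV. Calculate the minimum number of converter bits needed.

Number of steps required ≥ 6.6 V / 60.42 µV = 109235.35.
Need 2^N ≥ 109235.35; 2^16 = 65536, 2^17 = 131072.
Minimum N = 17.

17 bits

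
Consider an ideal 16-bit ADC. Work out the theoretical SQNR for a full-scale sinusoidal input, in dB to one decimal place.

98.1 dB

SNR ≈ 6.02·N + 1.76 dB = 6.02·16 + 1.76 = 98.08 dB.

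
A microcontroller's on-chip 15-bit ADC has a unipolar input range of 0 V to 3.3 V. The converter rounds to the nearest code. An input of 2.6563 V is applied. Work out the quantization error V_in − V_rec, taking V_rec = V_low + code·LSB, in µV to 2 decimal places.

LSB = 3.3/2^15 = 100.71 µV.
Scaled input = 26376.2541 LSBs, so code = 26376.
Reconstructed: 2.6562744 V.
Error = 2.6563 − 2.6562744 = 2.55859e-05 V = 25.59 µV.

25.59 µV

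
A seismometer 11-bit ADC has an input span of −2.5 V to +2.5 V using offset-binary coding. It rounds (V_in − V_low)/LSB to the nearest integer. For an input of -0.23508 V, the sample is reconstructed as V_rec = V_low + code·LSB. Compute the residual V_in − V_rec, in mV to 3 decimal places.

One LSB is 5 V / 2048 = 2.441 mV.
(-0.23508 − (−2.5))/0.00244141 = 927.7112; round gives code 928.
V_rec = (−2.5) + 928·0.00244141 = -0.234375 V.
Error = -0.23508 − (−0.234375) = -0.000705 V = -0.705 mV.

-0.705 mV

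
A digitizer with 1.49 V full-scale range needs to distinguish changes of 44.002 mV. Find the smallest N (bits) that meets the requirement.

Number of steps required ≥ 1.49 V / 44.002 mV = 33.86.
Need 2^N ≥ 33.86; 2^5 = 32, 2^6 = 64.
Minimum N = 6.

6 bits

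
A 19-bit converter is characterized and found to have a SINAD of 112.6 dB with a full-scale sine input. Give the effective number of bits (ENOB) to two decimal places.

ENOB = (SINAD − 1.76) / 6.02 = (112.6 − 1.76)/6.02 = 18.412.

18.41 bits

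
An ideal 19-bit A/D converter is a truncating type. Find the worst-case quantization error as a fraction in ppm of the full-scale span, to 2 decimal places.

1.91 ppm

Truncating → worst-case error = 1 LSB = V_FS/2^19, so 1e+06/524288 = 1.90735 ppm of full scale.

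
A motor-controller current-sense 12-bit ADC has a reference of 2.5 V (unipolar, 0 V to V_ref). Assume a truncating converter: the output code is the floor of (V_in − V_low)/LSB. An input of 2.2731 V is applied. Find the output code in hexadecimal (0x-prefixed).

LSB = 2.5 V / 4096 = 0.610 mV.
Input sits at 3724.247 steps above V_low.
Floor → code 3724.
In hexadecimal (0x-prefixed): 0xE8C.

code 0xE8C (decimal 3724)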